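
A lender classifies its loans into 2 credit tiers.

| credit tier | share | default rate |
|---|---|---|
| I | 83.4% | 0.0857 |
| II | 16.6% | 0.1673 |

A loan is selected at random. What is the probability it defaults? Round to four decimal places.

P(D) = P(D|I)·P(I) + P(D|II)·P(II)
      = 0.0857·0.834 + 0.1673·0.166
      = 0.0714738 + 0.0277718 = 0.0992456

0.0992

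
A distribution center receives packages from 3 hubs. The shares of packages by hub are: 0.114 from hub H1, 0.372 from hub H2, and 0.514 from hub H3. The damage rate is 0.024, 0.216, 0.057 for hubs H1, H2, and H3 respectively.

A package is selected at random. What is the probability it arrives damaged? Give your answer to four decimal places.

0.1124

Summing over the partition,
P(D) = P(D|H1)·P(H1) + P(D|H2)·P(H2) + P(D|H3)·P(H3)
      = 0.024·0.114 + 0.216·0.372 + 0.057·0.514
      = 0.002736 + 0.080352 + 0.029298 = 0.112386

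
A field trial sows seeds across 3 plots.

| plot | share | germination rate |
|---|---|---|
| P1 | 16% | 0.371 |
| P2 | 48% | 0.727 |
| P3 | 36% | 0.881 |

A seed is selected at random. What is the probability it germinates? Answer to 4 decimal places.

P(G) ≈ 0.7255

P(G) = P(G|P1)·P(P1) + P(G|P2)·P(P2) + P(G|P3)·P(P3)
      = 0.371·0.16 + 0.727·0.48 + 0.881·0.36
      = 0.05936 + 0.34896 + 0.31716 = 0.72548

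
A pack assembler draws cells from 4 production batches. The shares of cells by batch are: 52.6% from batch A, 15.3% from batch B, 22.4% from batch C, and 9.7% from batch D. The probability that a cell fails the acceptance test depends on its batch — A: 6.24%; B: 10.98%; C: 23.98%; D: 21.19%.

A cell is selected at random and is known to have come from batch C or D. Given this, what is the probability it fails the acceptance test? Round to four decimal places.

P(F|S) ≈ 0.2314

Let S = {C, D}.
P(S) = 0.224 + 0.097 = 0.321.
P(F ∩ S) = 0.2398·0.224 + 0.2119·0.097 = 0.0537152 + 0.0205543 = 0.0742695.
P(F | S) = 0.0742695 / 0.321 = 0.231369…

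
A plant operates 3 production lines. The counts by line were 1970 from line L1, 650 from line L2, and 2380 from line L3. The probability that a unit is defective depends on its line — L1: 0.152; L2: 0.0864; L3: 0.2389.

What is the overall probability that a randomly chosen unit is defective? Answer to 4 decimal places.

Total: 1970 + 650 + 2380 = 5000.
P(L1) = 1970/5000 = 0.394. P(L2) = 650/5000 = 0.13. P(L3) = 2380/5000 = 0.476.
P(D) = P(D|L1)·P(L1) + P(D|L2)·P(L2) + P(D|L3)·P(L3)
      = 0.152·0.394 + 0.0864·0.13 + 0.2389·0.476
      = 0.059888 + 0.011232 + 0.1137164 = 0.1848364

0.1848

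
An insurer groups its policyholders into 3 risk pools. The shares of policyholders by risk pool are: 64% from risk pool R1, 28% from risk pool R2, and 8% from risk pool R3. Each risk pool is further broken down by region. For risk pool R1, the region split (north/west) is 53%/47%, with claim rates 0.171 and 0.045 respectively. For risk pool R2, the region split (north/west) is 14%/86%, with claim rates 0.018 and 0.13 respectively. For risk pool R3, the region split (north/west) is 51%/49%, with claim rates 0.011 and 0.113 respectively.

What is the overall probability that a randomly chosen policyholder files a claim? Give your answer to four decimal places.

P(C) ≈ 0.1084

P(C|R1) = 0.53·0.171 + 0.47·0.045 = 0.09063 + 0.02115 = 0.11178
P(C|R2) = 0.14·0.018 + 0.86·0.13 = 0.00252 + 0.1118 = 0.11432
P(C|R3) = 0.51·0.011 + 0.49·0.113 = 0.00561 + 0.05537 = 0.06098
By total probability over the outer partition,
P(C) = 0.64·0.11178 + 0.28·0.11432 + 0.08·0.06098
      = 0.0715392 + 0.0320096 + 0.0048784 = 0.1084272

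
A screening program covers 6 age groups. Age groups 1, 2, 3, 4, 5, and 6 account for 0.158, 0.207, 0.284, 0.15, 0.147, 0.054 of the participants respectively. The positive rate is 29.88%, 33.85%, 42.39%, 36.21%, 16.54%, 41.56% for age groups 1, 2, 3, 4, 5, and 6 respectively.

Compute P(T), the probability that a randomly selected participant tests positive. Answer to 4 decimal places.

P(T) ≈ 0.3387

Using total probability over the partition,
P(T) = P(T|1)·P(1) + P(T|2)·P(2) + P(T|3)·P(3) + P(T|4)·P(4) + P(T|5)·P(5) + P(T|6)·P(6)
      = 0.2988·0.158 + 0.3385·0.207 + 0.4239·0.284 + 0.3621·0.15 + 0.1654·0.147 + 0.4156·0.054
      = 0.0472104 + 0.0700695 + 0.1203876 + 0.054315 + 0.0243138 + 0.0224424 = 0.3387387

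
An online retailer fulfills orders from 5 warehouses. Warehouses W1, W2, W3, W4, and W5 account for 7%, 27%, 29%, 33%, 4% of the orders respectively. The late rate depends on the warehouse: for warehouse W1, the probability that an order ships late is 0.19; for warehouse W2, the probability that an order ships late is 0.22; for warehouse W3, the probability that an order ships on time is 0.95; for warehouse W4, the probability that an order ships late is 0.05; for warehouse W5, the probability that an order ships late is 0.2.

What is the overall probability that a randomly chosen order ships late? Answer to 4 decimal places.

P(L) ≈ 0.1117

P(L|W3) = 1 − 0.95 = 0.05.
P(L) = P(L|W1)·P(W1) + P(L|W2)·P(W2) + P(L|W3)·P(W3) + P(L|W4)·P(W4) + P(L|W5)·P(W5)
      = 0.19·0.07 + 0.22·0.27 + 0.05·0.29 + 0.05·0.33 + 0.2·0.04
      = 0.0133 + 0.0594 + 0.0145 + 0.0165 + 0.008 = 0.1117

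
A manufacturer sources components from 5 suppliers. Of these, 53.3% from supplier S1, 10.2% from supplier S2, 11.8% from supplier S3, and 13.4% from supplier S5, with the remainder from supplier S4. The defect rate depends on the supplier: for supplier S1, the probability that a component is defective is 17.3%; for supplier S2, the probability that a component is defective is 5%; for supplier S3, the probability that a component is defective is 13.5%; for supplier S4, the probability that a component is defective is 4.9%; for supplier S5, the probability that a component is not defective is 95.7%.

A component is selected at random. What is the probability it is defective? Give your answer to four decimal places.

P(D) ≈ 0.1245

P(S4) = 1 − (0.533 + 0.102 + 0.118 + 0.134) = 0.113.
P(D|S5) = 1 − 0.957 = 0.043.
P(D) = P(D|S1)·P(S1) + P(D|S2)·P(S2) + P(D|S3)·P(S3) + P(D|S4)·P(S4) + P(D|S5)·P(S5)
      = 0.173·0.533 + 0.05·0.102 + 0.135·0.118 + 0.049·0.113 + 0.043·0.134
      = 0.092209 + 0.0051 + 0.01593 + 0.005537 + 0.005762 = 0.124538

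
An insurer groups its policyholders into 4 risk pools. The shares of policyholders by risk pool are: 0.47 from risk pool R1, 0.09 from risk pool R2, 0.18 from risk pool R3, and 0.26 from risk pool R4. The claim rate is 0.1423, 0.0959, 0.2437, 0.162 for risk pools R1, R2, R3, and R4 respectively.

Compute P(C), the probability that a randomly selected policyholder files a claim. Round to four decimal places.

Using total probability over the partition,
P(C) = P(C|R1)·P(R1) + P(C|R2)·P(R2) + P(C|R3)·P(R3) + P(C|R4)·P(R4)
      = 0.1423·0.47 + 0.0959·0.09 + 0.2437·0.18 + 0.162·0.26
      = 0.066881 + 0.008631 + 0.043866 + 0.04212 = 0.161498

0.1615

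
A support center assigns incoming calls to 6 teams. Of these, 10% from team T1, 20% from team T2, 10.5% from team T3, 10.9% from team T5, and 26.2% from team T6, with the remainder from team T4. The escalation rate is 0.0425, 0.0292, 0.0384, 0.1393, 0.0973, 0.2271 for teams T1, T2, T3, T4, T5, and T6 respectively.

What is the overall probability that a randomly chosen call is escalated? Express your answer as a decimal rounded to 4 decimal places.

0.1154

P(T4) = 1 − (0.1 + 0.2 + 0.105 + 0.109 + 0.262) = 0.224.
P(E) = P(E|T1)·P(T1) + P(E|T2)·P(T2) + P(E|T3)·P(T3) + P(E|T4)·P(T4) + P(E|T5)·P(T5) + P(E|T6)·P(T6)
      = 0.0425·0.1 + 0.0292·0.2 + 0.0384·0.105 + 0.1393·0.224 + 0.0973·0.109 + 0.2271·0.262
      = 0.00425 + 0.00584 + 0.004032 + 0.0312032 + 0.0106057 + 0.0595002 = 0.1154311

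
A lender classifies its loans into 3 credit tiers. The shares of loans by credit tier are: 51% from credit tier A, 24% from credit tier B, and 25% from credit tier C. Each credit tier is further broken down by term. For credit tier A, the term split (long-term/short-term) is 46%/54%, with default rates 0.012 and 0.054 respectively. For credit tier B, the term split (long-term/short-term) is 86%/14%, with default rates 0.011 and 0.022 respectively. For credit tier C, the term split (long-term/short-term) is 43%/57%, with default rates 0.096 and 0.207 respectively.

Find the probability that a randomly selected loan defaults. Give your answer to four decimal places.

P(D) ≈ 0.0605

P(D|A) = 0.46·0.012 + 0.54·0.054 = 0.00552 + 0.02916 = 0.03468
P(D|B) = 0.86·0.011 + 0.14·0.022 = 0.00946 + 0.00308 = 0.01254
P(D|C) = 0.43·0.096 + 0.57·0.207 = 0.04128 + 0.11799 = 0.15927
Then overall,
P(D) = 0.51·0.03468 + 0.24·0.01254 + 0.25·0.15927
      = 0.0176868 + 0.0030096 + 0.0398175 = 0.0605139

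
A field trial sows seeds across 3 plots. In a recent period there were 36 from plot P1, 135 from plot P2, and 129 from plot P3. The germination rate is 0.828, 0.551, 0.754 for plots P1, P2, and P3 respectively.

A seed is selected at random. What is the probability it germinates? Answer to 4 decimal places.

P(G) ≈ 0.6715

Total: 36 + 135 + 129 = 300.
P(P1) = 36/300 = 0.12. P(P2) = 135/300 = 0.45. P(P3) = 129/300 = 0.43.
Summing over the partition,
P(G) = P(G|P1)·P(P1) + P(G|P2)·P(P2) + P(G|P3)·P(P3)
      = 0.828·0.12 + 0.551·0.45 + 0.754·0.43
      = 0.09936 + 0.24795 + 0.32422 = 0.67153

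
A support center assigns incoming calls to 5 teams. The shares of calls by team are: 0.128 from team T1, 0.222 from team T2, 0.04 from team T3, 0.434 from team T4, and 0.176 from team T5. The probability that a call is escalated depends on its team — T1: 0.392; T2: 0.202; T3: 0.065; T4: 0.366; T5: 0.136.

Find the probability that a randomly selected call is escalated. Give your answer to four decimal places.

0.2804

By the law of total probability,
P(E) = P(E|T1)·P(T1) + P(E|T2)·P(T2) + P(E|T3)·P(T3) + P(E|T4)·P(T4) + P(E|T5)·P(T5)
      = 0.392·0.128 + 0.202·0.222 + 0.065·0.04 + 0.366·0.434 + 0.136·0.176
      = 0.050176 + 0.044844 + 0.0026 + 0.158844 + 0.023936 = 0.2804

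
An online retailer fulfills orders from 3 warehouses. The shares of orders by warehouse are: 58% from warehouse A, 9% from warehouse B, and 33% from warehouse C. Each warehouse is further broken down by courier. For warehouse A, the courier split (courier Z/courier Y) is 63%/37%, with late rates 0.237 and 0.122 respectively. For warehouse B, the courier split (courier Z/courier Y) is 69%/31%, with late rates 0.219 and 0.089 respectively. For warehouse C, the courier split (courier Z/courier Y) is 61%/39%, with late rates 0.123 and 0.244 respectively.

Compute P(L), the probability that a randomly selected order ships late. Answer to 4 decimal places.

P(L|A) = 0.63·0.237 + 0.37·0.122 = 0.14931 + 0.04514 = 0.19445
P(L|B) = 0.69·0.219 + 0.31·0.089 = 0.15111 + 0.02759 = 0.1787
P(L|C) = 0.61·0.123 + 0.39·0.244 = 0.07503 + 0.09516 = 0.17019
Then overall,
P(L) = 0.58·0.19445 + 0.09·0.1787 + 0.33·0.17019
      = 0.112781 + 0.016083 + 0.0561627 = 0.1850267

P(L) ≈ 0.1850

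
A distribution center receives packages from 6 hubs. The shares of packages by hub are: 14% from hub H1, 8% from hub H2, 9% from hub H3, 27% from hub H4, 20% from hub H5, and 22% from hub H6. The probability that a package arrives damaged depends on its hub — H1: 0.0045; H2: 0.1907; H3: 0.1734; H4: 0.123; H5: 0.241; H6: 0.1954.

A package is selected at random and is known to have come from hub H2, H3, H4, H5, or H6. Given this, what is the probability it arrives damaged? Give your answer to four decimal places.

P(D|S) ≈ 0.1805

Let S = {H2, H3, H4, H5, H6}.
P(S) = 0.08 + 0.09 + 0.27 + 0.2 + 0.22 = 0.86.
P(D ∩ S) = 0.1907·0.08 + 0.1734·0.09 + 0.123·0.27 + 0.241·0.2 + 0.1954·0.22 = 0.015256 + 0.015606 + 0.03321 + 0.0482 + 0.042988 = 0.15526.
P(D | S) = 0.15526 / 0.86 = 0.180535…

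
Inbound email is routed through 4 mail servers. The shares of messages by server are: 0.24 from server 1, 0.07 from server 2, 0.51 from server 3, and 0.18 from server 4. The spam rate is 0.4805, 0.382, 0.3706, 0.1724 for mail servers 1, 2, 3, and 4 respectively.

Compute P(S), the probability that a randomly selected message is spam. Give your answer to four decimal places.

By the law of total probability,
P(S) = P(S|1)·P(1) + P(S|2)·P(2) + P(S|3)·P(3) + P(S|4)·P(4)
      = 0.4805·0.24 + 0.382·0.07 + 0.3706·0.51 + 0.1724·0.18
      = 0.11532 + 0.02674 + 0.189006 + 0.031032 = 0.362098

0.3621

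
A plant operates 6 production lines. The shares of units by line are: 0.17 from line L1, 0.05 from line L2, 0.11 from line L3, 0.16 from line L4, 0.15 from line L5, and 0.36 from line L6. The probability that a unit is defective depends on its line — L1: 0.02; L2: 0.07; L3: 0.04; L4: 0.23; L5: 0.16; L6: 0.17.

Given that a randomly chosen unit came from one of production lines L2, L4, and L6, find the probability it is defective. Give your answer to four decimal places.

Let S = {L2, L4, L6}.
P(S) = 0.05 + 0.16 + 0.36 = 0.57.
P(D ∩ S) = 0.07·0.05 + 0.23·0.16 + 0.17·0.36 = 0.0035 + 0.0368 + 0.0612 = 0.1015.
P(D | S) = 0.1015 / 0.57 = 0.178070…

0.1781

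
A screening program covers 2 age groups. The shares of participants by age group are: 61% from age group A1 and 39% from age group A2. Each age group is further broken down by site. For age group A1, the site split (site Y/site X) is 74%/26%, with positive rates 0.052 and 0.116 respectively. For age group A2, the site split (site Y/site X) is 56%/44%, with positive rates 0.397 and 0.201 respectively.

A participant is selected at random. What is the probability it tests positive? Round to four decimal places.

P(T) ≈ 0.1631

P(T|A1) = 0.74·0.052 + 0.26·0.116 = 0.03848 + 0.03016 = 0.06864
P(T|A2) = 0.56·0.397 + 0.44·0.201 = 0.22232 + 0.08844 = 0.31076
By total probability over the outer partition,
P(T) = 0.61·0.06864 + 0.39·0.31076
      = 0.0418704 + 0.1211964 = 0.1630668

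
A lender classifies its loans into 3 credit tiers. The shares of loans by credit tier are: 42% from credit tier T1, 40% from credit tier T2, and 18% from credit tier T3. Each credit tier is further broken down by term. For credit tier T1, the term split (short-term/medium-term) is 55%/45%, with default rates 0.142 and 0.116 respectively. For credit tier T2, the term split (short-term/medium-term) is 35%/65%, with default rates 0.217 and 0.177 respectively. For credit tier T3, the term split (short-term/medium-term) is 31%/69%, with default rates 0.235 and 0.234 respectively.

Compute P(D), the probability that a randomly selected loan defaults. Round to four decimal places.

P(D|T1) = 0.55·0.142 + 0.45·0.116 = 0.0781 + 0.0522 = 0.1303
P(D|T2) = 0.35·0.217 + 0.65·0.177 = 0.07595 + 0.11505 = 0.191
P(D|T3) = 0.31·0.235 + 0.69·0.234 = 0.07285 + 0.16146 = 0.23431
Then overall,
P(D) = 0.42·0.1303 + 0.4·0.191 + 0.18·0.23431
      = 0.054726 + 0.0764 + 0.0421758 = 0.1733018

P(D) ≈ 0.1733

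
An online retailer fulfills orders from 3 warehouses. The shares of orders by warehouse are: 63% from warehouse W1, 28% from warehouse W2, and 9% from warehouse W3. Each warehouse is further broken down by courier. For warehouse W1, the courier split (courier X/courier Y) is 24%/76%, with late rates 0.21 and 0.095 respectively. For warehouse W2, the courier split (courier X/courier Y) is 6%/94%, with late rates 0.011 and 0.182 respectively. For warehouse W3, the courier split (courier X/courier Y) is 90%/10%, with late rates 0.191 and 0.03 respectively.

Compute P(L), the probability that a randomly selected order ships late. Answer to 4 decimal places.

0.1411

P(L|W1) = 0.24·0.21 + 0.76·0.095 = 0.0504 + 0.0722 = 0.1226
P(L|W2) = 0.06·0.011 + 0.94·0.182 = 0.00066 + 0.17108 = 0.17174
P(L|W3) = 0.9·0.191 + 0.1·0.03 = 0.1719 + 0.003 = 0.1749
By total probability over the outer partition,
P(L) = 0.63·0.1226 + 0.28·0.17174 + 0.09·0.1749
      = 0.077238 + 0.0480872 + 0.015741 = 0.1410662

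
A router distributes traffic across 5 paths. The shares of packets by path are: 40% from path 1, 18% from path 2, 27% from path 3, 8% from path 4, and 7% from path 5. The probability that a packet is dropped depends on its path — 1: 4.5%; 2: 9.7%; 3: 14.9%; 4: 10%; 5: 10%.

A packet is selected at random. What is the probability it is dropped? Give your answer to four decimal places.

0.0907

P(L) = P(L|1)·P(1) + P(L|2)·P(2) + P(L|3)·P(3) + P(L|4)·P(4) + P(L|5)·P(5)
      = 0.045·0.4 + 0.097·0.18 + 0.149·0.27 + 0.1·0.08 + 0.1·0.07
      = 0.018 + 0.01746 + 0.04023 + 0.008 + 0.007 = 0.09069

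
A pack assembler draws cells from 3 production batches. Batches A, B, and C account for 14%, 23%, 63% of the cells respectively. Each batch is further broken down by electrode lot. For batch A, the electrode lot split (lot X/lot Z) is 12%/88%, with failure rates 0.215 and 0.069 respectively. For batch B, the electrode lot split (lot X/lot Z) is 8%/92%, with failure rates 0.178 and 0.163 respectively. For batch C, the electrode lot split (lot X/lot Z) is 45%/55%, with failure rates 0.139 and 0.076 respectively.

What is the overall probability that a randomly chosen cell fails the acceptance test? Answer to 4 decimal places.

P(F|A) = 0.12·0.215 + 0.88·0.069 = 0.0258 + 0.06072 = 0.08652
P(F|B) = 0.08·0.178 + 0.92·0.163 = 0.01424 + 0.14996 = 0.1642
P(F|C) = 0.45·0.139 + 0.55·0.076 = 0.06255 + 0.0418 = 0.10435
Then overall,
P(F) = 0.14·0.08652 + 0.23·0.1642 + 0.63·0.10435
      = 0.0121128 + 0.037766 + 0.0657405 = 0.1156193

P(F) ≈ 0.1156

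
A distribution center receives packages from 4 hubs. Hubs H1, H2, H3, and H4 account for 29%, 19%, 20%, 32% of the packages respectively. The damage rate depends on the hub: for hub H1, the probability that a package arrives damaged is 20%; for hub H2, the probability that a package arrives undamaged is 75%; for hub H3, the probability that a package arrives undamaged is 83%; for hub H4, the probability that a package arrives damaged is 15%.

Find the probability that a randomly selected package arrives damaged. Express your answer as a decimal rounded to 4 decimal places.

0.1875

P(D|H2) = 1 − 0.75 = 0.25.
P(D|H3) = 1 − 0.83 = 0.17.
Summing over the partition,
P(D) = P(D|H1)·P(H1) + P(D|H2)·P(H2) + P(D|H3)·P(H3) + P(D|H4)·P(H4)
      = 0.2·0.29 + 0.25·0.19 + 0.17·0.2 + 0.15·0.32
      = 0.058 + 0.0475 + 0.034 + 0.048 = 0.1875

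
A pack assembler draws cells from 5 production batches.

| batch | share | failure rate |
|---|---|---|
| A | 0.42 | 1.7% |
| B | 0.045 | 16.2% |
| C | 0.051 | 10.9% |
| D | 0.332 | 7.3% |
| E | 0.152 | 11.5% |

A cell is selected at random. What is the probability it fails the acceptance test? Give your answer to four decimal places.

0.0617

P(F) = P(F|A)·P(A) + P(F|B)·P(B) + P(F|C)·P(C) + P(F|D)·P(D) + P(F|E)·P(E)
      = 0.017·0.42 + 0.162·0.045 + 0.109·0.051 + 0.073·0.332 + 0.115·0.152
      = 0.00714 + 0.00729 + 0.005559 + 0.024236 + 0.01748 = 0.061705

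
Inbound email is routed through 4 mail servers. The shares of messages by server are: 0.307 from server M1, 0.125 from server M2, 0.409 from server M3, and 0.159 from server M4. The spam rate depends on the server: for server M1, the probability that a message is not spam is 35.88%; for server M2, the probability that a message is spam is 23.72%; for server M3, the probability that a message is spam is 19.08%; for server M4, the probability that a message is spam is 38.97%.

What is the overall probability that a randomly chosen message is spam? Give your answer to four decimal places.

P(S|M1) = 1 − 0.3588 = 0.6412.
P(S) = P(S|M1)·P(M1) + P(S|M2)·P(M2) + P(S|M3)·P(M3) + P(S|M4)·P(M4)
      = 0.6412·0.307 + 0.2372·0.125 + 0.1908·0.409 + 0.3897·0.159
      = 0.1968484 + 0.02965 + 0.0780372 + 0.0619623 = 0.3664979

P(S) ≈ 0.3665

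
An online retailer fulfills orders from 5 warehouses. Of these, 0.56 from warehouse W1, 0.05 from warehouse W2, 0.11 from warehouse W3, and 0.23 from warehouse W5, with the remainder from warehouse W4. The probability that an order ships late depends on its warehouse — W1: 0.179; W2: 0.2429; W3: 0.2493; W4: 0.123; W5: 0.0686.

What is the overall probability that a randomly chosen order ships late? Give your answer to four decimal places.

P(W4) = 1 − (0.56 + 0.05 + 0.11 + 0.23) = 0.05.
P(L) = P(L|W1)·P(W1) + P(L|W2)·P(W2) + P(L|W3)·P(W3) + P(L|W4)·P(W4) + P(L|W5)·P(W5)
      = 0.179·0.56 + 0.2429·0.05 + 0.2493·0.11 + 0.123·0.05 + 0.0686·0.23
      = 0.10024 + 0.012145 + 0.027423 + 0.00615 + 0.015778 = 0.161736

0.1617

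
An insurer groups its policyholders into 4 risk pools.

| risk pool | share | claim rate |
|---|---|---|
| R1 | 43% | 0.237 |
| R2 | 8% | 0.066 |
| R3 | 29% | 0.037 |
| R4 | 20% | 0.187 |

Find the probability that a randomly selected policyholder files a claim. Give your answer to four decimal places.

P(C) = P(C|R1)·P(R1) + P(C|R2)·P(R2) + P(C|R3)·P(R3) + P(C|R4)·P(R4)
      = 0.237·0.43 + 0.066·0.08 + 0.037·0.29 + 0.187·0.2
      = 0.10191 + 0.00528 + 0.01073 + 0.0374 = 0.15532

P(C) ≈ 0.1553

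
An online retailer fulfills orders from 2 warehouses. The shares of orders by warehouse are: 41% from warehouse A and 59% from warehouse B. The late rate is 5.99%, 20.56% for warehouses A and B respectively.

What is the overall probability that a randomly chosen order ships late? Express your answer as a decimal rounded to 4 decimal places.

P(L) ≈ 0.1459

P(L) = P(L|A)·P(A) + P(L|B)·P(B)
      = 0.0599·0.41 + 0.2056·0.59
      = 0.024559 + 0.121304 = 0.145863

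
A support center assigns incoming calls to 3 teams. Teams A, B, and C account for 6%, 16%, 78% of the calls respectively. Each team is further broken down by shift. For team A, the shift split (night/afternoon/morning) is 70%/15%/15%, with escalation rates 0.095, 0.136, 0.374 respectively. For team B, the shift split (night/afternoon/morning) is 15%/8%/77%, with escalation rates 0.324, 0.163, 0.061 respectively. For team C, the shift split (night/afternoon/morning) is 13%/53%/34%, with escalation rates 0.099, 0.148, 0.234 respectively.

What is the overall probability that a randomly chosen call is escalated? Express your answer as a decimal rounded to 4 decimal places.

P(E|A) = 0.7·0.095 + 0.15·0.136 + 0.15·0.374 = 0.0665 + 0.0204 + 0.0561 = 0.143
P(E|B) = 0.15·0.324 + 0.08·0.163 + 0.77·0.061 = 0.0486 + 0.01304 + 0.04697 = 0.10861
P(E|C) = 0.13·0.099 + 0.53·0.148 + 0.34·0.234 = 0.01287 + 0.07844 + 0.07956 = 0.17087
By total probability over the outer partition,
P(E) = 0.06·0.143 + 0.16·0.10861 + 0.78·0.17087
      = 0.00858 + 0.0173776 + 0.1332786 = 0.1592362

0.1592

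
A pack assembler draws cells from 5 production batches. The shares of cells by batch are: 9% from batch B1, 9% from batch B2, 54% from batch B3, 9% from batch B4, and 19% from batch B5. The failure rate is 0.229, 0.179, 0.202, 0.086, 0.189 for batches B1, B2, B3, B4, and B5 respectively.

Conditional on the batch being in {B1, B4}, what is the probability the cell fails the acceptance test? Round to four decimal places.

P(F|S) ≈ 0.1575

Let S = {B1, B4}.
P(S) = 0.09 + 0.09 = 0.18.
P(F ∩ S) = 0.229·0.09 + 0.086·0.09 = 0.02061 + 0.00774 = 0.02835.
P(F | S) = 0.02835 / 0.18 = 0.157500…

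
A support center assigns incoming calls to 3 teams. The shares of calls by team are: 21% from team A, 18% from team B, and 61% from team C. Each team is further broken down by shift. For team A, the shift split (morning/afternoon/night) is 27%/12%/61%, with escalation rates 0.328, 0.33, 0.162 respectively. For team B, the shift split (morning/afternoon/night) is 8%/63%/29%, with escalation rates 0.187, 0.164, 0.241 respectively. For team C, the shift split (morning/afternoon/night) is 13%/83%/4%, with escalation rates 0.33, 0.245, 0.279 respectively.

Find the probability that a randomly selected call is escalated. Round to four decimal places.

P(E|A) = 0.27·0.328 + 0.12·0.33 + 0.61·0.162 = 0.08856 + 0.0396 + 0.09882 = 0.22698
P(E|B) = 0.08·0.187 + 0.63·0.164 + 0.29·0.241 = 0.01496 + 0.10332 + 0.06989 = 0.18817
P(E|C) = 0.13·0.33 + 0.83·0.245 + 0.04·0.279 = 0.0429 + 0.20335 + 0.01116 = 0.25741
Then overall,
P(E) = 0.21·0.22698 + 0.18·0.18817 + 0.61·0.25741
      = 0.0476658 + 0.0338706 + 0.1570201 = 0.2385565

0.2386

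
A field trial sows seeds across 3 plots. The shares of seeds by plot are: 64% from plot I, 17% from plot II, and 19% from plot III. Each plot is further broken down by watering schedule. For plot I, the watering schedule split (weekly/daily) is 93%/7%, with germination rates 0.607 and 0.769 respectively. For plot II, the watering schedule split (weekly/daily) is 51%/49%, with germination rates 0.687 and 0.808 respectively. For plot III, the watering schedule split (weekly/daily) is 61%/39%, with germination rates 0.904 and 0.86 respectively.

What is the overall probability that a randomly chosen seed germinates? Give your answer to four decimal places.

P(G) ≈ 0.6911

P(G|I) = 0.93·0.607 + 0.07·0.769 = 0.56451 + 0.05383 = 0.61834
P(G|II) = 0.51·0.687 + 0.49·0.808 = 0.35037 + 0.39592 = 0.74629
P(G|III) = 0.61·0.904 + 0.39·0.86 = 0.55144 + 0.3354 = 0.88684
By total probability over the outer partition,
P(G) = 0.64·0.61834 + 0.17·0.74629 + 0.19·0.88684
      = 0.3957376 + 0.1268693 + 0.1684996 = 0.6911065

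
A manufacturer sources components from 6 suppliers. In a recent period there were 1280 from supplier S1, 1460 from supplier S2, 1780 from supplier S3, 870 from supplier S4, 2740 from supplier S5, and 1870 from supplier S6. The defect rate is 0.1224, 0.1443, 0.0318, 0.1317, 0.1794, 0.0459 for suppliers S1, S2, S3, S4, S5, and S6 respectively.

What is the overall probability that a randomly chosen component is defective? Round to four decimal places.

Total: 1280 + 1460 + 1780 + 870 + 2740 + 1870 = 10000.
P(S1) = 1280/10000 = 0.128. P(S2) = 1460/10000 = 0.146. P(S3) = 1780/10000 = 0.178. P(S4) = 870/10000 = 0.087. P(S5) = 2740/10000 = 0.274. P(S6) = 1870/10000 = 0.187.
Using total probability over the partition,
P(D) = P(D|S1)·P(S1) + P(D|S2)·P(S2) + P(D|S3)·P(S3) + P(D|S4)·P(S4) + P(D|S5)·P(S5) + P(D|S6)·P(S6)
      = 0.1224·0.128 + 0.1443·0.146 + 0.0318·0.178 + 0.1317·0.087 + 0.1794·0.274 + 0.0459·0.187
      = 0.0156672 + 0.0210678 + 0.0056604 + 0.0114579 + 0.0491556 + 0.0085833 = 0.1115922

0.1116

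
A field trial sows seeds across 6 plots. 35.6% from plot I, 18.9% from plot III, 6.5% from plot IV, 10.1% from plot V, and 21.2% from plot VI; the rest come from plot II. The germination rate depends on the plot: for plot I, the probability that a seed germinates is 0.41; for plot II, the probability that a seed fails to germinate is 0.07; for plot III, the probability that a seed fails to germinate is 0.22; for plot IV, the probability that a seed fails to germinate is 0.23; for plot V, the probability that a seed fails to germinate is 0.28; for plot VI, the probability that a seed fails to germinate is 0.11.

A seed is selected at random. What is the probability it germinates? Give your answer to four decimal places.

P(II) = 1 − (0.356 + 0.189 + 0.065 + 0.101 + 0.212) = 0.077.
P(G|II) = 1 − 0.07 = 0.93.
P(G|III) = 1 − 0.22 = 0.78.
P(G|IV) = 1 − 0.23 = 0.77.
P(G|V) = 1 − 0.28 = 0.72.
P(G|VI) = 1 − 0.11 = 0.89.
P(G) = P(G|I)·P(I) + P(G|II)·P(II) + P(G|III)·P(III) + P(G|IV)·P(IV) + P(G|V)·P(V) + P(G|VI)·P(VI)
      = 0.41·0.356 + 0.93·0.077 + 0.78·0.189 + 0.77·0.065 + 0.72·0.101 + 0.89·0.212
      = 0.14596 + 0.07161 + 0.14742 + 0.05005 + 0.07272 + 0.18868 = 0.67644

P(G) ≈ 0.6764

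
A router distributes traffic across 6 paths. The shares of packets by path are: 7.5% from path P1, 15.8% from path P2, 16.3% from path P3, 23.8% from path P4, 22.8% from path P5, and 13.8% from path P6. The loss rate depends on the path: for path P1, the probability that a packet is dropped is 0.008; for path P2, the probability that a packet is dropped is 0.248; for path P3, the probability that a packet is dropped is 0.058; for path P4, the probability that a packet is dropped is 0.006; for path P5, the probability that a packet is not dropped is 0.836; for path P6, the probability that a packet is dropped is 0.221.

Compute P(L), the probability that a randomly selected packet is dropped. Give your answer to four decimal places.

P(L) ≈ 0.1186

P(L|P5) = 1 − 0.836 = 0.164.
P(L) = P(L|P1)·P(P1) + P(L|P2)·P(P2) + P(L|P3)·P(P3) + P(L|P4)·P(P4) + P(L|P5)·P(P5) + P(L|P6)·P(P6)
      = 0.008·0.075 + 0.248·0.158 + 0.058·0.163 + 0.006·0.238 + 0.164·0.228 + 0.221·0.138
      = 0.0006 + 0.039184 + 0.009454 + 0.001428 + 0.037392 + 0.030498 = 0.118556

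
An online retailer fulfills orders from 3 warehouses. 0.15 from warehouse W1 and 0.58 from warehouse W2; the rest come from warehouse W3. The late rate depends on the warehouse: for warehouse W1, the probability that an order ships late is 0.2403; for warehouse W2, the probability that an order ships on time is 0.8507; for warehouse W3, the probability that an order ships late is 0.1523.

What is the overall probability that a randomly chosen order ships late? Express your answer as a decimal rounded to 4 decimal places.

P(W3) = 1 − (0.15 + 0.58) = 0.27.
P(L|W2) = 1 − 0.8507 = 0.1493.
P(L) = P(L|W1)·P(W1) + P(L|W2)·P(W2) + P(L|W3)·P(W3)
      = 0.2403·0.15 + 0.1493·0.58 + 0.1523·0.27
      = 0.036045 + 0.086594 + 0.041121 = 0.16376

0.1638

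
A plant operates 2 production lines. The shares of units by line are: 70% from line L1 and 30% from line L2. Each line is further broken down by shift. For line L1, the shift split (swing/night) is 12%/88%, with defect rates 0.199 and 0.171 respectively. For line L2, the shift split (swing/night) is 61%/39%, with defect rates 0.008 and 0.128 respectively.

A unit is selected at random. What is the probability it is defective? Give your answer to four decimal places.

P(D|L1) = 0.12·0.199 + 0.88·0.171 = 0.02388 + 0.15048 = 0.17436
P(D|L2) = 0.61·0.008 + 0.39·0.128 = 0.00488 + 0.04992 = 0.0548
Then overall,
P(D) = 0.7·0.17436 + 0.3·0.0548
      = 0.122052 + 0.01644 = 0.138492

0.1385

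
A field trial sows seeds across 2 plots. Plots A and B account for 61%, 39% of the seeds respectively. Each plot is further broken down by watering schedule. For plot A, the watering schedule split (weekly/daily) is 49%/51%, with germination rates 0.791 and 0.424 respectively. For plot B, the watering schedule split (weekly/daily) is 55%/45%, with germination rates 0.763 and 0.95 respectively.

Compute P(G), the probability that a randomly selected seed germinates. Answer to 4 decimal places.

P(G) ≈ 0.6987

P(G|A) = 0.49·0.791 + 0.51·0.424 = 0.38759 + 0.21624 = 0.60383
P(G|B) = 0.55·0.763 + 0.45·0.95 = 0.41965 + 0.4275 = 0.84715
Then overall,
P(G) = 0.61·0.60383 + 0.39·0.84715
      = 0.3683363 + 0.3303885 = 0.6987248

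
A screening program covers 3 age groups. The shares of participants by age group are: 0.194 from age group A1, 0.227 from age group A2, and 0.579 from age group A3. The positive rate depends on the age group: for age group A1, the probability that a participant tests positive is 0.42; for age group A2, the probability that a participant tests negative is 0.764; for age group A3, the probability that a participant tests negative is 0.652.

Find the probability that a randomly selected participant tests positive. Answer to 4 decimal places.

0.3365

P(T|A2) = 1 − 0.764 = 0.236.
P(T|A3) = 1 − 0.652 = 0.348.
P(T) = P(T|A1)·P(A1) + P(T|A2)·P(A2) + P(T|A3)·P(A3)
      = 0.42·0.194 + 0.236·0.227 + 0.348·0.579
      = 0.08148 + 0.053572 + 0.201492 = 0.336544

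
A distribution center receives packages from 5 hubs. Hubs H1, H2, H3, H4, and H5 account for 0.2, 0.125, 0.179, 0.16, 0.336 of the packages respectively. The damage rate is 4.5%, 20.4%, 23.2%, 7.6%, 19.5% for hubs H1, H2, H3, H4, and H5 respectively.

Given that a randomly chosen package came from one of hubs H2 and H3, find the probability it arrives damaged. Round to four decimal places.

0.2205

Let S = {H2, H3}.
P(S) = 0.125 + 0.179 = 0.304.
P(D ∩ S) = 0.204·0.125 + 0.232·0.179 = 0.0255 + 0.041528 = 0.067028.
P(D | S) = 0.067028 / 0.304 = 0.220487…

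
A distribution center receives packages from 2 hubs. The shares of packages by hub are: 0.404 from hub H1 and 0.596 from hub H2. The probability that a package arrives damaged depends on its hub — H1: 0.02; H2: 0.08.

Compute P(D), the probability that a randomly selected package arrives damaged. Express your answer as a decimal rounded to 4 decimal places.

0.0558

By the law of total probability,
P(D) = P(D|H1)·P(H1) + P(D|H2)·P(H2)
      = 0.02·0.404 + 0.08·0.596
      = 0.00808 + 0.04768 = 0.05576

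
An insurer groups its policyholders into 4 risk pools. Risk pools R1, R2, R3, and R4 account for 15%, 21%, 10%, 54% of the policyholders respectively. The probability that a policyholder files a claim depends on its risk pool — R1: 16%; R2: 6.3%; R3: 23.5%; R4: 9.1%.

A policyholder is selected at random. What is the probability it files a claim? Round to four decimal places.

P(C) = P(C|R1)·P(R1) + P(C|R2)·P(R2) + P(C|R3)·P(R3) + P(C|R4)·P(R4)
      = 0.16·0.15 + 0.063·0.21 + 0.235·0.1 + 0.091·0.54
      = 0.024 + 0.01323 + 0.0235 + 0.04914 = 0.10987

P(C) ≈ 0.1099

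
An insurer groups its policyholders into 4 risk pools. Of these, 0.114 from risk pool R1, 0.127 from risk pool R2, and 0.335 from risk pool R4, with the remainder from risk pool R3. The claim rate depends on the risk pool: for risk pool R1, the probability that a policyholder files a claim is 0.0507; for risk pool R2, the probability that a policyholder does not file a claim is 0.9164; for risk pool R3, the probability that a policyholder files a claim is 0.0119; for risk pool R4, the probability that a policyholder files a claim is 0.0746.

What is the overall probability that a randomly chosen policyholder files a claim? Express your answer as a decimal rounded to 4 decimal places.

P(C) ≈ 0.0464

P(R3) = 1 − (0.114 + 0.127 + 0.335) = 0.424.
P(C|R2) = 1 − 0.9164 = 0.0836.
Summing over the partition,
P(C) = P(C|R1)·P(R1) + P(C|R2)·P(R2) + P(C|R3)·P(R3) + P(C|R4)·P(R4)
      = 0.0507·0.114 + 0.0836·0.127 + 0.0119·0.424 + 0.0746·0.335
      = 0.0057798 + 0.0106172 + 0.0050456 + 0.024991 = 0.0464336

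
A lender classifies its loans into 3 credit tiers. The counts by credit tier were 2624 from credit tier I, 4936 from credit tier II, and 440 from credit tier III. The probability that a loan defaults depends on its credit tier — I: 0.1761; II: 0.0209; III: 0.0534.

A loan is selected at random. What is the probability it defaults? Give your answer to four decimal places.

Total: 2624 + 4936 + 440 = 8000.
P(I) = 2624/8000 = 0.328. P(II) = 4936/8000 = 0.617. P(III) = 440/8000 = 0.055.
P(D) = P(D|I)·P(I) + P(D|II)·P(II) + P(D|III)·P(III)
      = 0.1761·0.328 + 0.0209·0.617 + 0.0534·0.055
      = 0.0577608 + 0.0128953 + 0.002937 = 0.0735931

0.0736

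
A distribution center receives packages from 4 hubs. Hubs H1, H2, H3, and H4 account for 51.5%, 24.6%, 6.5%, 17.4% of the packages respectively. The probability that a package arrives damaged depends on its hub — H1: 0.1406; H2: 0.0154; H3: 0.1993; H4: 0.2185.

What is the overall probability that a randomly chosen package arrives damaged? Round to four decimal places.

0.1272

Using total probability over the partition,
P(D) = P(D|H1)·P(H1) + P(D|H2)·P(H2) + P(D|H3)·P(H3) + P(D|H4)·P(H4)
      = 0.1406·0.515 + 0.0154·0.246 + 0.1993·0.065 + 0.2185·0.174
      = 0.072409 + 0.0037884 + 0.0129545 + 0.038019 = 0.1271709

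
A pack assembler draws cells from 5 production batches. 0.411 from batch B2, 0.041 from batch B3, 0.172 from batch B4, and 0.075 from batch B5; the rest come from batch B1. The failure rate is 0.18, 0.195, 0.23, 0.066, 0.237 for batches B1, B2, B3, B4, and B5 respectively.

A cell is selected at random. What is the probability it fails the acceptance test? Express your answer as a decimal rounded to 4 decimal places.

P(F) ≈ 0.1729

P(B1) = 1 − (0.411 + 0.041 + 0.172 + 0.075) = 0.301.
Summing over the partition,
P(F) = P(F|B1)·P(B1) + P(F|B2)·P(B2) + P(F|B3)·P(B3) + P(F|B4)·P(B4) + P(F|B5)·P(B5)
      = 0.18·0.301 + 0.195·0.411 + 0.23·0.041 + 0.066·0.172 + 0.237·0.075
      = 0.05418 + 0.080145 + 0.00943 + 0.011352 + 0.017775 = 0.172882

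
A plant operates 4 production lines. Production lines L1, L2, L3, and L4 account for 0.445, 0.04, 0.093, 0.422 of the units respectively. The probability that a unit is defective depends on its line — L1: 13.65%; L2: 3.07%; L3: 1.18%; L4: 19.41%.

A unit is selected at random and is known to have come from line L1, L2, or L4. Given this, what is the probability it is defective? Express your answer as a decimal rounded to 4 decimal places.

Let S = {L1, L2, L4}.
P(S) = 0.445 + 0.04 + 0.422 = 0.907.
P(D ∩ S) = 0.1365·0.445 + 0.0307·0.04 + 0.1941·0.422 = 0.0607425 + 0.001228 + 0.0819102 = 0.1438807.
P(D | S) = 0.1438807 / 0.907 = 0.158634…

P(D|S) ≈ 0.1586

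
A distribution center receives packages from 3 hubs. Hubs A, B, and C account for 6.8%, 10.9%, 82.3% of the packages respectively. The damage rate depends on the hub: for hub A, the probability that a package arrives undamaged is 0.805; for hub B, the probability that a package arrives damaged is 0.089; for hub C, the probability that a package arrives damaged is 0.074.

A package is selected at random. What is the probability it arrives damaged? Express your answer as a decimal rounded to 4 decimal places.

0.0839

P(D|A) = 1 − 0.805 = 0.195.
P(D) = P(D|A)·P(A) + P(D|B)·P(B) + P(D|C)·P(C)
      = 0.195·0.068 + 0.089·0.109 + 0.074·0.823
      = 0.01326 + 0.009701 + 0.060902 = 0.083863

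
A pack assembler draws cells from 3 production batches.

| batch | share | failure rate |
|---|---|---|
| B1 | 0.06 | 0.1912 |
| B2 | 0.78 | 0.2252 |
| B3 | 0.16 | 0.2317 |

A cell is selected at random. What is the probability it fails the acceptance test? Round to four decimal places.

Using total probability over the partition,
P(F) = P(F|B1)·P(B1) + P(F|B2)·P(B2) + P(F|B3)·P(B3)
      = 0.1912·0.06 + 0.2252·0.78 + 0.2317·0.16
      = 0.011472 + 0.175656 + 0.037072 = 0.2242

0.2242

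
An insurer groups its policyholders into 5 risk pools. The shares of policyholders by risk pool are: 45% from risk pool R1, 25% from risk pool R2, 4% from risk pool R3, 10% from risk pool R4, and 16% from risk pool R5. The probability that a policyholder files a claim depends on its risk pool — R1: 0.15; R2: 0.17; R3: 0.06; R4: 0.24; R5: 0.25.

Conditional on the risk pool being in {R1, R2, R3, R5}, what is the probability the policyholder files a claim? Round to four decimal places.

Let S = {R1, R2, R3, R5}.
P(S) = 0.45 + 0.25 + 0.04 + 0.16 = 0.9.
P(C ∩ S) = 0.15·0.45 + 0.17·0.25 + 0.06·0.04 + 0.25·0.16 = 0.0675 + 0.0425 + 0.0024 + 0.04 = 0.1524.
P(C | S) = 0.1524 / 0.9 = 0.169333…

0.1693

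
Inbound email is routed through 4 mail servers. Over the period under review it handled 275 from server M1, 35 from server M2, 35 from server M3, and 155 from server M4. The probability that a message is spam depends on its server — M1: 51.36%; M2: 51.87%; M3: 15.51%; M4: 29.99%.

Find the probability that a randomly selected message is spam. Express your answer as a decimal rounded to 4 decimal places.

Total: 275 + 35 + 35 + 155 = 500.
P(M1) = 275/500 = 0.55. P(M2) = 35/500 = 0.07. P(M3) = 35/500 = 0.07. P(M4) = 155/500 = 0.31.
P(S) = P(S|M1)·P(M1) + P(S|M2)·P(M2) + P(S|M3)·P(M3) + P(S|M4)·P(M4)
      = 0.5136·0.55 + 0.5187·0.07 + 0.1551·0.07 + 0.2999·0.31
      = 0.28248 + 0.036309 + 0.010857 + 0.092969 = 0.422615

0.4226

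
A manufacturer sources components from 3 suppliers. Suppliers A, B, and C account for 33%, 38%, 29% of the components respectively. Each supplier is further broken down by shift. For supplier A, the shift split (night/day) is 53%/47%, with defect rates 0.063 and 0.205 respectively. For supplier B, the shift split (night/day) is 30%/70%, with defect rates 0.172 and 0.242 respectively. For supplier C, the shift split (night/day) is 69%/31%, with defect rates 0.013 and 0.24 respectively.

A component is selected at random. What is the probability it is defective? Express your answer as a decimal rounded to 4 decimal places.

0.1510

P(D|A) = 0.53·0.063 + 0.47·0.205 = 0.03339 + 0.09635 = 0.12974
P(D|B) = 0.3·0.172 + 0.7·0.242 = 0.0516 + 0.1694 = 0.221
P(D|C) = 0.69·0.013 + 0.31·0.24 = 0.00897 + 0.0744 = 0.08337
By total probability over the outer partition,
P(D) = 0.33·0.12974 + 0.38·0.221 + 0.29·0.08337
      = 0.0428142 + 0.08398 + 0.0241773 = 0.1509715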